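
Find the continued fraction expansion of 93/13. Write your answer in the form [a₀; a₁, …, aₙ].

[7; 6, 2]

Run the Euclidean algorithm, recording each quotient:
⌊93/13⌋ = 7, remainder 2
⌊13/2⌋ = 6, remainder 1
⌊2/1⌋ = 2, remainder 0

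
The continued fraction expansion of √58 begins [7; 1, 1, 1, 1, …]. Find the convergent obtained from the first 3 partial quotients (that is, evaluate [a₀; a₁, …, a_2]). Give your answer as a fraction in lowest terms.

Starting at the tail and folding back:
Start with 1.
1 + 1/(1/1) = 1 + 1/1 = 2/1
7 + 1/(2/1) = 7 + 1/2 = 15/2

15/2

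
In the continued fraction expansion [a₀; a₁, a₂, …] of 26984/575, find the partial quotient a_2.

26984 ÷ 575 → quotient 46, remainder 534
575 ÷ 534 → quotient 1, remainder 41
534 ÷ 41 → quotient 13, remainder 1

13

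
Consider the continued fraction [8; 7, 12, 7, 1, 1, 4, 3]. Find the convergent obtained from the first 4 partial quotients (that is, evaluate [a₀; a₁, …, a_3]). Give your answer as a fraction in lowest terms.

a_0 = 8: 8/1
a_1 = 7: 57/7
a_2 = 12: 692/85
a_3 = 7: 4901/602

4901/602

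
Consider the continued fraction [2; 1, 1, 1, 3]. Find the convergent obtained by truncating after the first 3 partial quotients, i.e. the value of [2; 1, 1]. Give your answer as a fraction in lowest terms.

5/2

a_0 = 2: 2/1
a_1 = 1: 3/1
a_2 = 1: 5/2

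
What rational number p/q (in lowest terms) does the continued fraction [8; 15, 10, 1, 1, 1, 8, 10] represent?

a_0 = 8: 8/1
a_1 = 15: 121/15
a_2 = 10: 1218/151
a_3 = 1: 1339/166
a_4 = 1: 2557/317
a_5 = 1: 3896/483
a_6 = 8: 33725/4181
a_7 = 10: 341146/42293

341146/42293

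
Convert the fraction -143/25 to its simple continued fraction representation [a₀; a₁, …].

-143 ÷ 25 → quotient -6, remainder 7
25 ÷ 7 → quotient 3, remainder 4
7 ÷ 4 → quotient 1, remainder 3
4 ÷ 3 → quotient 1, remainder 1
3 ÷ 1 → quotient 3, remainder 0

[-6; 3, 1, 1, 3]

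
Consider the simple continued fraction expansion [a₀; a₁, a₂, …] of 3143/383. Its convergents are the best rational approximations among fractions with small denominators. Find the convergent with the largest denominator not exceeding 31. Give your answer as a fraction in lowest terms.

238/29

List convergents until the denominator exceeds the bound:
a_0 = 8: 8/1  (≤ bound)
a_1 = 4: 33/4  (≤ bound)
a_2 = 1: 41/5  (≤ bound)
a_3 = 5: 238/29  (≤ bound)
a_4 = 1: 279/34  (> 31, stop)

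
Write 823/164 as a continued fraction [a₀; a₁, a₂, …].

[5; 54, 1, 2]

Apply division with remainder until the remainder is 0:
⌊823/164⌋ = 5, remainder 3
⌊164/3⌋ = 54, remainder 2
⌊3/2⌋ = 1, remainder 1
⌊2/1⌋ = 2, remainder 0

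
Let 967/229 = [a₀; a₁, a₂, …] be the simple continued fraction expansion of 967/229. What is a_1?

967 = 4·229 + 51, so a_0 = 4
229 = 4·51 + 25, so a_1 = 4

4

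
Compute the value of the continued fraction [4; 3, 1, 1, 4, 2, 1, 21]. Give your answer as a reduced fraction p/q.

9565/2234

Start with 21.
1 + 1/(21/1) = 1 + 1/21 = 22/21
2 + 1/(22/21) = 2 + 21/22 = 65/22
4 + 1/(65/22) = 4 + 22/65 = 282/65
1 + 1/(282/65) = 1 + 65/282 = 347/282
1 + 1/(347/282) = 1 + 282/347 = 629/347
3 + 1/(629/347) = 3 + 347/629 = 2234/629
4 + 1/(2234/629) = 4 + 629/2234 = 9565/2234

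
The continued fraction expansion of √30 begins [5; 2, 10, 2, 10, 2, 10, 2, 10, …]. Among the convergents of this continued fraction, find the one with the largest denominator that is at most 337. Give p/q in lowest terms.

a_0 = 5: 5/1  (≤ bound)
a_1 = 2: 11/2  (≤ bound)
a_2 = 10: 115/21  (≤ bound)
a_3 = 2: 241/44  (≤ bound)
a_4 = 10: 2525/461  (> 337, stop)

241/44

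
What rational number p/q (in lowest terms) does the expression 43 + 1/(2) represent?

a_0 = 43: 43/1
a_1 = 2: 87/2

87/2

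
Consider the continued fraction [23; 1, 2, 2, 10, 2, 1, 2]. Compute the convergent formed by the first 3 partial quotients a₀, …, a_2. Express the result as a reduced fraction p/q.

a_0 = 23: 23/1
a_1 = 1: 24/1
a_2 = 2: 71/3

71/3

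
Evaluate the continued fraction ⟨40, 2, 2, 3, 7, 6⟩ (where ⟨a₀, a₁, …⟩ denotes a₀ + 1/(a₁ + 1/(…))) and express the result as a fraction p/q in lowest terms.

30753/761

a_0 = 40: 40/1
a_1 = 2: 81/2
a_2 = 2: 202/5
a_3 = 3: 687/17
a_4 = 7: 5011/124
a_5 = 6: 30753/761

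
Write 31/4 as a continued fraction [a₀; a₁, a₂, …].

⌊31/4⌋ = 7, remainder 3
⌊4/3⌋ = 1, remainder 1
⌊3/1⌋ = 3, remainder 0

[7; 1, 3]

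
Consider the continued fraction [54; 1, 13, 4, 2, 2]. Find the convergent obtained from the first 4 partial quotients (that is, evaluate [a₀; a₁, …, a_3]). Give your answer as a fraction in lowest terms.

3131/57

Compute successive convergents:
a_0 = 54: 54/1
a_1 = 1: 55/1
a_2 = 13: 769/14
a_3 = 4: 3131/57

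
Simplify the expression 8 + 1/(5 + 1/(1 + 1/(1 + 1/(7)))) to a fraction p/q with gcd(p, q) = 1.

679/83

Start with 7.
1 + 1/(7/1) = 1 + 1/7 = 8/7
1 + 1/(8/7) = 1 + 7/8 = 15/8
5 + 1/(15/8) = 5 + 8/15 = 83/15
8 + 1/(83/15) = 8 + 15/83 = 679/83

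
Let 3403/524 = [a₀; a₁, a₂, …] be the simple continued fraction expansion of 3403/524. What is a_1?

2

⌊3403/524⌋ = 6, remainder 259
⌊524/259⌋ = 2, remainder 6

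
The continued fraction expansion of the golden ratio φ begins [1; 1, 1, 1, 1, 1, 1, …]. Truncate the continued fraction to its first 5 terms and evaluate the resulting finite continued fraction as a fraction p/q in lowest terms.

Starting at the tail and folding back:
Start with 1.
1 + 1/(1/1) = 1 + 1/1 = 2/1
1 + 1/(2/1) = 1 + 1/2 = 3/2
1 + 1/(3/2) = 1 + 2/3 = 5/3
1 + 1/(5/3) = 1 + 3/5 = 8/5

8/5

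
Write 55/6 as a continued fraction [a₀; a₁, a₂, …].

[9; 6]

55 ÷ 6 → quotient 9, remainder 1
6 ÷ 1 → quotient 6, remainder 0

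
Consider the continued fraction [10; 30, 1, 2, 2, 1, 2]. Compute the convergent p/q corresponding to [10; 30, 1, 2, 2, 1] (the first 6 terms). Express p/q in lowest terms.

3080/307

Use the convergent recurrence hₖ = aₖ·hₖ₋₁ + hₖ₋₂ (and likewise for the denominators kₖ):
a_0 = 10: 10/1
a_1 = 30: 301/30
a_2 = 1: 311/31
a_3 = 2: 923/92
a_4 = 2: 2157/215
a_5 = 1: 3080/307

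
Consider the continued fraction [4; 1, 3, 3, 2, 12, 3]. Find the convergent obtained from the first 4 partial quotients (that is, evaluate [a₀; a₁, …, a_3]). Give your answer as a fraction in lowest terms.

62/13

a_0 = 4: 4/1
a_1 = 1: 5/1
a_2 = 3: 19/4
a_3 = 3: 62/13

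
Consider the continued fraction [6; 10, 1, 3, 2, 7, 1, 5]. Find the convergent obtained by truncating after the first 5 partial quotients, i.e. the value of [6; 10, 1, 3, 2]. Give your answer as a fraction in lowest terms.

591/97

a_0 = 6: 6/1
a_1 = 10: 61/10
a_2 = 1: 67/11
a_3 = 3: 262/43
a_4 = 2: 591/97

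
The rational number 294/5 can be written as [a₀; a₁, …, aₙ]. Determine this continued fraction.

[58; 1, 4]

⌊294/5⌋ = 58, remainder 4
⌊5/4⌋ = 1, remainder 1
⌊4/1⌋ = 4, remainder 0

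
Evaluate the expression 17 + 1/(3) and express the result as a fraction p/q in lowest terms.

52/3

a_0 = 17: 17/1
a_1 = 3: 52/3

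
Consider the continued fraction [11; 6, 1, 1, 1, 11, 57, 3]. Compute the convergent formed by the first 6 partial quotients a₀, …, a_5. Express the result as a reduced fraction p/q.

2598/233

Start with 11.
1 + 1/(11/1) = 1 + 1/11 = 12/11
1 + 1/(12/11) = 1 + 11/12 = 23/12
1 + 1/(23/12) = 1 + 12/23 = 35/23
6 + 1/(35/23) = 6 + 23/35 = 233/35
11 + 1/(233/35) = 11 + 35/233 = 2598/233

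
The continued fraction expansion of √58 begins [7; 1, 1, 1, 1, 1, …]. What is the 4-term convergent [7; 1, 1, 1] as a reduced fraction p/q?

a_0 = 7: 7/1
a_1 = 1: 8/1
a_2 = 1: 15/2
a_3 = 1: 23/3

23/3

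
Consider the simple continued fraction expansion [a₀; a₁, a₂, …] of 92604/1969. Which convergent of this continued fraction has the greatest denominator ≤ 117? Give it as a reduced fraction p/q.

List convergents until the denominator exceeds the bound:
a_0 = 47: 47/1  (≤ bound)
a_1 = 32: 1505/32  (≤ bound)
a_2 = 3: 4562/97  (≤ bound)
a_3 = 1: 6067/129  (> 117, stop)

4562/97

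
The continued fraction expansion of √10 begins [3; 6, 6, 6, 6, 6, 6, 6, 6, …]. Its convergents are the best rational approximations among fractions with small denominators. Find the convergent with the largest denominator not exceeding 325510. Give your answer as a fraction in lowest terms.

a_0 = 3: 3/1  (≤ bound)
a_1 = 6: 19/6  (≤ bound)
a_2 = 6: 117/37  (≤ bound)
a_3 = 6: 721/228  (≤ bound)
a_4 = 6: 4443/1405  (≤ bound)
a_5 = 6: 27379/8658  (≤ bound)
a_6 = 6: 168717/53353  (≤ bound)
a_7 = 6: 1039681/328776  (> 325510, stop)

168717/53353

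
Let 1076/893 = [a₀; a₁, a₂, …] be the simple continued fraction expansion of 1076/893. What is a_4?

3

⌊1076/893⌋ = 1, remainder 183
⌊893/183⌋ = 4, remainder 161
⌊183/161⌋ = 1, remainder 22
⌊161/22⌋ = 7, remainder 7
⌊22/7⌋ = 3, remainder 1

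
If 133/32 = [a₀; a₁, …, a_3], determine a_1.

133 = 4·32 + 5, so a_0 = 4
32 = 6·5 + 2, so a_1 = 6

6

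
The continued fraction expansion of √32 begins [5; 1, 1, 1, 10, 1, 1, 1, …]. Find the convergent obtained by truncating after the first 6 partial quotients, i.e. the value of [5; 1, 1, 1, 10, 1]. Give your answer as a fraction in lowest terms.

198/35

a_0 = 5: 5/1
a_1 = 1: 6/1
a_2 = 1: 11/2
a_3 = 1: 17/3
a_4 = 10: 181/32
a_5 = 1: 198/35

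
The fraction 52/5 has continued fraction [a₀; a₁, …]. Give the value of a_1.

2

Apply division with remainder until the remainder is 0:
52 ÷ 5 → quotient 10, remainder 2
5 ÷ 2 → quotient 2, remainder 1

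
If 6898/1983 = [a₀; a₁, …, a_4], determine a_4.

⌊6898/1983⌋ = 3, remainder 949
⌊1983/949⌋ = 2, remainder 85
⌊949/85⌋ = 11, remainder 14
⌊85/14⌋ = 6, remainder 1
⌊14/1⌋ = 14, remainder 0

14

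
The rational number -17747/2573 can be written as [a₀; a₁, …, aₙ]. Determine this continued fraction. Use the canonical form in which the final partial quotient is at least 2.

-17747 = -7·2573 + 264, so a_0 = -7
2573 = 9·264 + 197, so a_1 = 9
264 = 1·197 + 67, so a_2 = 1
197 = 2·67 + 63, so a_3 = 2
67 = 1·63 + 4, so a_4 = 1
63 = 15·4 + 3, so a_5 = 15
4 = 1·3 + 1, so a_6 = 1
3 = 3·1 + 0, so a_7 = 3

[-7; 9, 1, 2, 1, 15, 1, 3]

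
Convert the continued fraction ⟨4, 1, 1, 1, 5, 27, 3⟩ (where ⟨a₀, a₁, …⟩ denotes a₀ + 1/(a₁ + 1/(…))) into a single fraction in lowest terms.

6520/1403

Work from the innermost term outward:
Start with 3.
27 + 1/(3/1) = 27 + 1/3 = 82/3
5 + 1/(82/3) = 5 + 3/82 = 413/82
1 + 1/(413/82) = 1 + 82/413 = 495/413
1 + 1/(495/413) = 1 + 413/495 = 908/495
1 + 1/(908/495) = 1 + 495/908 = 1403/908
4 + 1/(1403/908) = 4 + 908/1403 = 6520/1403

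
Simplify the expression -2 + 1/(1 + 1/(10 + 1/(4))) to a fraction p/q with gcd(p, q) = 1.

-49/45

a_0 = -2: -2/1
a_1 = 1: -1/1
a_2 = 10: -12/11
a_3 = 4: -49/45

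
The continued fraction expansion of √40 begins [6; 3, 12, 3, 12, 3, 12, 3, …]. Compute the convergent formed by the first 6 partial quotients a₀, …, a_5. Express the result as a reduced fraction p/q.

a_0 = 6: 6/1
a_1 = 3: 19/3
a_2 = 12: 234/37
a_3 = 3: 721/114
a_4 = 12: 8886/1405
a_5 = 3: 27379/4329

27379/4329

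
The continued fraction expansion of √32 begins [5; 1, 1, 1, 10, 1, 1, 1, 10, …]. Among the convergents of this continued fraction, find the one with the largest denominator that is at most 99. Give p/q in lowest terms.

379/67

a_0 = 5: 5/1  (≤ bound)
a_1 = 1: 6/1  (≤ bound)
a_2 = 1: 11/2  (≤ bound)
a_3 = 1: 17/3  (≤ bound)
a_4 = 10: 181/32  (≤ bound)
a_5 = 1: 198/35  (≤ bound)
a_6 = 1: 379/67  (≤ bound)
a_7 = 1: 577/102  (> 99, stop)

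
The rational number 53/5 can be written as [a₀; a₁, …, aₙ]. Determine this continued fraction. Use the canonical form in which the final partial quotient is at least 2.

Run the Euclidean algorithm, recording each quotient:
⌊53/5⌋ = 10, remainder 3
⌊5/3⌋ = 1, remainder 2
⌊3/2⌋ = 1, remainder 1
⌊2/1⌋ = 2, remainder 0

[10; 1, 1, 2]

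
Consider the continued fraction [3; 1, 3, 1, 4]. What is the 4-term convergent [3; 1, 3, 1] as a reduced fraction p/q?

19/5

Collapse the nested fraction from the inside out:
Start with 1.
3 + 1/(1/1) = 3 + 1/1 = 4/1
1 + 1/(4/1) = 1 + 1/4 = 5/4
3 + 1/(5/4) = 3 + 4/5 = 19/5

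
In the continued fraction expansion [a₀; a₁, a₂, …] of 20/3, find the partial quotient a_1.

Run the Euclidean algorithm, recording each quotient:
20 ÷ 3 → quotient 6, remainder 2
3 ÷ 2 → quotient 1, remainder 1

1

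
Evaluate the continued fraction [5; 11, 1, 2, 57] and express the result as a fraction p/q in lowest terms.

Build up convergents one term at a time:
a_0 = 5: 5/1
a_1 = 11: 56/11
a_2 = 1: 61/12
a_3 = 2: 178/35
a_4 = 57: 10207/2007

10207/2007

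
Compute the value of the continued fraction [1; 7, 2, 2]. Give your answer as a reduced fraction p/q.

42/37

Collapse the nested fraction from the inside out:
Start with 2.
2 + 1/(2/1) = 2 + 1/2 = 5/2
7 + 1/(5/2) = 7 + 2/5 = 37/5
1 + 1/(37/5) = 1 + 5/37 = 42/37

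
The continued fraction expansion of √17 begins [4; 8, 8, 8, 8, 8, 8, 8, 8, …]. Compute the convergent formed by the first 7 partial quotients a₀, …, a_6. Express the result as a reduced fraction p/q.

1166876/283009

a_0 = 4: 4/1
a_1 = 8: 33/8
a_2 = 8: 268/65
a_3 = 8: 2177/528
a_4 = 8: 17684/4289
a_5 = 8: 143649/34840
a_6 = 8: 1166876/283009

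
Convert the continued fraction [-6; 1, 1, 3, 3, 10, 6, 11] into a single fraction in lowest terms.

-87671/16132

a_0 = -6: -6/1
a_1 = 1: -5/1
a_2 = 1: -11/2
a_3 = 3: -38/7
a_4 = 3: -125/23
a_5 = 10: -1288/237
a_6 = 6: -7853/1445
a_7 = 11: -87671/16132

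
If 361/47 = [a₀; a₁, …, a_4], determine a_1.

Run the Euclidean algorithm, recording each quotient:
361 = 7·47 + 32, so a_0 = 7
47 = 1·32 + 15, so a_1 = 1

1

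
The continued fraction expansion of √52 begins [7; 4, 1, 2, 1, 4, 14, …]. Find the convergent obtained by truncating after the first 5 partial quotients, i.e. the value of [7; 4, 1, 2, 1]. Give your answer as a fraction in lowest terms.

Start with 1.
2 + 1/(1/1) = 2 + 1/1 = 3/1
1 + 1/(3/1) = 1 + 1/3 = 4/3
4 + 1/(4/3) = 4 + 3/4 = 19/4
7 + 1/(19/4) = 7 + 4/19 = 137/19

137/19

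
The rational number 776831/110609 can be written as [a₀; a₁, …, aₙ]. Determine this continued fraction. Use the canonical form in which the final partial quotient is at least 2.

776831 ÷ 110609 → quotient 7, remainder 2568
110609 ÷ 2568 → quotient 43, remainder 185
2568 ÷ 185 → quotient 13, remainder 163
185 ÷ 163 → quotient 1, remainder 22
163 ÷ 22 → quotient 7, remainder 9
22 ÷ 9 → quotient 2, remainder 4
9 ÷ 4 → quotient 2, remainder 1
4 ÷ 1 → quotient 4, remainder 0

[7; 43, 13, 1, 7, 2, 2, 4]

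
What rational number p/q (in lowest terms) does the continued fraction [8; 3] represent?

Collapse the nested fraction from the inside out:
Start with 3.
8 + 1/(3/1) = 8 + 1/3 = 25/3

25/3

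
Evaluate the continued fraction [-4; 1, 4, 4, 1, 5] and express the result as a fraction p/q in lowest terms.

a_0 = -4: -4/1
a_1 = 1: -3/1
a_2 = 4: -16/5
a_3 = 4: -67/21
a_4 = 1: -83/26
a_5 = 5: -482/151

-482/151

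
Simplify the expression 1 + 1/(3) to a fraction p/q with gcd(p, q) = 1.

Start with 3.
1 + 1/(3/1) = 1 + 1/3 = 4/3

4/3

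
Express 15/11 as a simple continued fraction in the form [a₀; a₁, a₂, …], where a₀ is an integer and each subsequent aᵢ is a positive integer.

[1; 2, 1, 3]

Repeatedly divide and take the remainder:
15 ÷ 11 → quotient 1, remainder 4
11 ÷ 4 → quotient 2, remainder 3
4 ÷ 3 → quotient 1, remainder 1
3 ÷ 1 → quotient 3, remainder 0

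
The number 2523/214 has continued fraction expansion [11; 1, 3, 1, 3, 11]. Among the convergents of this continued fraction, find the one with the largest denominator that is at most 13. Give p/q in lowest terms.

59/5

List convergents until the denominator exceeds the bound:
a_0 = 11: 11/1  (≤ bound)
a_1 = 1: 12/1  (≤ bound)
a_2 = 3: 47/4  (≤ bound)
a_3 = 1: 59/5  (≤ bound)
a_4 = 3: 224/19  (> 13, stop)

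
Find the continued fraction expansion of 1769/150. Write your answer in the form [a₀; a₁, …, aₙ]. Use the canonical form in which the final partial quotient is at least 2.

[11; 1, 3, 1, 5, 5]

1769 ÷ 150 → quotient 11, remainder 119
150 ÷ 119 → quotient 1, remainder 31
119 ÷ 31 → quotient 3, remainder 26
31 ÷ 26 → quotient 1, remainder 5
26 ÷ 5 → quotient 5, remainder 1
5 ÷ 1 → quotient 5, remainder 0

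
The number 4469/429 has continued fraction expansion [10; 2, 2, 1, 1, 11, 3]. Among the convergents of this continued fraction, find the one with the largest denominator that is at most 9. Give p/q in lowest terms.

73/7

a_0 = 10: 10/1  (≤ bound)
a_1 = 2: 21/2  (≤ bound)
a_2 = 2: 52/5  (≤ bound)
a_3 = 1: 73/7  (≤ bound)
a_4 = 1: 125/12  (> 9, stop)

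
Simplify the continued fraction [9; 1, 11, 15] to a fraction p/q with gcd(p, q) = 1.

Collapse the nested fraction from the inside out:
Start with 15.
11 + 1/(15/1) = 11 + 1/15 = 166/15
1 + 1/(166/15) = 1 + 15/166 = 181/166
9 + 1/(181/166) = 9 + 166/181 = 1795/181

1795/181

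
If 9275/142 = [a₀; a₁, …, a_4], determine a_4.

3

9275 = 65·142 + 45, so a_0 = 65
142 = 3·45 + 7, so a_1 = 3
45 = 6·7 + 3, so a_2 = 6
7 = 2·3 + 1, so a_3 = 2
3 = 3·1 + 0, so a_4 = 3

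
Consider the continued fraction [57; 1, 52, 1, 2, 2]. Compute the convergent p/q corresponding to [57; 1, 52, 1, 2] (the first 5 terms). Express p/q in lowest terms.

Starting at the tail and folding back:
Start with 2.
1 + 1/(2/1) = 1 + 1/2 = 3/2
52 + 1/(3/2) = 52 + 2/3 = 158/3
1 + 1/(158/3) = 1 + 3/158 = 161/158
57 + 1/(161/158) = 57 + 158/161 = 9335/161

9335/161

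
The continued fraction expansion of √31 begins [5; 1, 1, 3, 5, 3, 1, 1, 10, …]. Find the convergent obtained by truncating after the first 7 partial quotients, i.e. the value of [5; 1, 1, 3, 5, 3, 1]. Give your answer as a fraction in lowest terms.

Starting at the tail and folding back:
Start with 1.
3 + 1/(1/1) = 3 + 1/1 = 4/1
5 + 1/(4/1) = 5 + 1/4 = 21/4
3 + 1/(21/4) = 3 + 4/21 = 67/21
1 + 1/(67/21) = 1 + 21/67 = 88/67
1 + 1/(88/67) = 1 + 67/88 = 155/88
5 + 1/(155/88) = 5 + 88/155 = 863/155

863/155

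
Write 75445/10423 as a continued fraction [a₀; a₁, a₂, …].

[7; 4, 5, 9, 1, 15, 3]

75445 ÷ 10423 → quotient 7, remainder 2484
10423 ÷ 2484 → quotient 4, remainder 487
2484 ÷ 487 → quotient 5, remainder 49
487 ÷ 49 → quotient 9, remainder 46
49 ÷ 46 → quotient 1, remainder 3
46 ÷ 3 → quotient 15, remainder 1
3 ÷ 1 → quotient 3, remainder 0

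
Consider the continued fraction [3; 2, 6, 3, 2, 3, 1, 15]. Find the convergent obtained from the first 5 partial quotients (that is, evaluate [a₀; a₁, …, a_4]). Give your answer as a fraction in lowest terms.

329/95

Collapse the nested fraction from the inside out:
Start with 2.
3 + 1/(2/1) = 3 + 1/2 = 7/2
6 + 1/(7/2) = 6 + 2/7 = 44/7
2 + 1/(44/7) = 2 + 7/44 = 95/44
3 + 1/(95/44) = 3 + 44/95 = 329/95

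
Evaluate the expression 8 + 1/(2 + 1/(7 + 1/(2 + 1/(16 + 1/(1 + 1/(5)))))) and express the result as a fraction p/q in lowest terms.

28133/3322

Compute successive convergents:
a_0 = 8: 8/1
a_1 = 2: 17/2
a_2 = 7: 127/15
a_3 = 2: 271/32
a_4 = 16: 4463/527
a_5 = 1: 4734/559
a_6 = 5: 28133/3322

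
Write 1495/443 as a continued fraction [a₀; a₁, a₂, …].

1495 = 3·443 + 166, so a_0 = 3
443 = 2·166 + 111, so a_1 = 2
166 = 1·111 + 55, so a_2 = 1
111 = 2·55 + 1, so a_3 = 2
55 = 55·1 + 0, so a_4 = 55

[3; 2, 1, 2, 55]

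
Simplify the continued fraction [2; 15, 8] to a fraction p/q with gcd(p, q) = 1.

250/121

Start with 8.
15 + 1/(8/1) = 15 + 1/8 = 121/8
2 + 1/(121/8) = 2 + 8/121 = 250/121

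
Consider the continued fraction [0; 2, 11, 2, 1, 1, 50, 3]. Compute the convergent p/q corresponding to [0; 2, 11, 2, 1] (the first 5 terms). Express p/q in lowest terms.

Starting at the tail and folding back:
Start with 1.
2 + 1/(1/1) = 2 + 1/1 = 3/1
11 + 1/(3/1) = 11 + 1/3 = 34/3
2 + 1/(34/3) = 2 + 3/34 = 71/34
0 + 1/(71/34) = 0 + 34/71 = 34/71

34/71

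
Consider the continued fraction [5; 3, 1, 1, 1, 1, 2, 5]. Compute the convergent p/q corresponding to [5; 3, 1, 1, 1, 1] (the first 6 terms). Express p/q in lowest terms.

95/18

Build up convergents one term at a time:
a_0 = 5: 5/1
a_1 = 3: 16/3
a_2 = 1: 21/4
a_3 = 1: 37/7
a_4 = 1: 58/11
a_5 = 1: 95/18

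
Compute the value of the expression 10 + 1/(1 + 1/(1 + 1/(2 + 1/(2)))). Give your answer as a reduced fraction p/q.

127/12

a_0 = 10: 10/1
a_1 = 1: 11/1
a_2 = 1: 21/2
a_3 = 2: 53/5
a_4 = 2: 127/12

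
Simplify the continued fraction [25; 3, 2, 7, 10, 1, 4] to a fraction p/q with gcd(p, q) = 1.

71895/2843

Use the convergent recurrence hₖ = aₖ·hₖ₋₁ + hₖ₋₂ (and likewise for the denominators kₖ):
a_0 = 25: 25/1
a_1 = 3: 76/3
a_2 = 2: 177/7
a_3 = 7: 1315/52
a_4 = 10: 13327/527
a_5 = 1: 14642/579
a_6 = 4: 71895/2843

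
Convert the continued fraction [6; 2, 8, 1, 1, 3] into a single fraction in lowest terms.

822/127

Start with 3.
1 + 1/(3/1) = 1 + 1/3 = 4/3
1 + 1/(4/3) = 1 + 3/4 = 7/4
8 + 1/(7/4) = 8 + 4/7 = 60/7
2 + 1/(60/7) = 2 + 7/60 = 127/60
6 + 1/(127/60) = 6 + 60/127 = 822/127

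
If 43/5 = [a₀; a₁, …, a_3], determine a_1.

43 ÷ 5 → quotient 8, remainder 3
5 ÷ 3 → quotient 1, remainder 2

1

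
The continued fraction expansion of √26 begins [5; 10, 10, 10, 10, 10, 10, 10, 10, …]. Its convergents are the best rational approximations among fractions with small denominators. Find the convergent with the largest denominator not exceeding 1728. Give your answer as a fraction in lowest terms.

5201/1020

a_0 = 5: 5/1  (≤ bound)
a_1 = 10: 51/10  (≤ bound)
a_2 = 10: 515/101  (≤ bound)
a_3 = 10: 5201/1020  (≤ bound)
a_4 = 10: 52525/10301  (> 1728, stop)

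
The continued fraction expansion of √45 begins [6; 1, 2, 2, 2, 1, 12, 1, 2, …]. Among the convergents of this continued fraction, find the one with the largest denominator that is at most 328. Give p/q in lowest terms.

List convergents until the denominator exceeds the bound:
a_0 = 6: 6/1  (≤ bound)
a_1 = 1: 7/1  (≤ bound)
a_2 = 2: 20/3  (≤ bound)
a_3 = 2: 47/7  (≤ bound)
a_4 = 2: 114/17  (≤ bound)
a_5 = 1: 161/24  (≤ bound)
a_6 = 12: 2046/305  (≤ bound)
a_7 = 1: 2207/329  (> 328, stop)

2046/305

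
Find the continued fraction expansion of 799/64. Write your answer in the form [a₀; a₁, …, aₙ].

799 ÷ 64 → quotient 12, remainder 31
64 ÷ 31 → quotient 2, remainder 2
31 ÷ 2 → quotient 15, remainder 1
2 ÷ 1 → quotient 2, remainder 0

[12; 2, 15, 2]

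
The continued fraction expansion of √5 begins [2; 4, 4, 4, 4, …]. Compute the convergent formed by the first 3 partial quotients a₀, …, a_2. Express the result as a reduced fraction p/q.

38/17

Start with 4.
4 + 1/(4/1) = 4 + 1/4 = 17/4
2 + 1/(17/4) = 2 + 4/17 = 38/17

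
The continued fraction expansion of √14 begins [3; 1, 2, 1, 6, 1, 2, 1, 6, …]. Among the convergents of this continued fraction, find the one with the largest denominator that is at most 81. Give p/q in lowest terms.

116/31

a_0 = 3: 3/1  (≤ bound)
a_1 = 1: 4/1  (≤ bound)
a_2 = 2: 11/3  (≤ bound)
a_3 = 1: 15/4  (≤ bound)
a_4 = 6: 101/27  (≤ bound)
a_5 = 1: 116/31  (≤ bound)
a_6 = 2: 333/89  (> 81, stop)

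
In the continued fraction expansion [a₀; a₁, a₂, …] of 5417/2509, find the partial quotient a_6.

2

Apply division with remainder until the remainder is 0:
⌊5417/2509⌋ = 2, remainder 399
⌊2509/399⌋ = 6, remainder 115
⌊399/115⌋ = 3, remainder 54
⌊115/54⌋ = 2, remainder 7
⌊54/7⌋ = 7, remainder 5
⌊7/5⌋ = 1, remainder 2
⌊5/2⌋ = 2, remainder 1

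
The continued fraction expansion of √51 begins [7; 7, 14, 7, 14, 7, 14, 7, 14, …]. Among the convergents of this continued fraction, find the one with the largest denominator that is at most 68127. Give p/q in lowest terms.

70693/9899

a_0 = 7: 7/1  (≤ bound)
a_1 = 7: 50/7  (≤ bound)
a_2 = 14: 707/99  (≤ bound)
a_3 = 7: 4999/700  (≤ bound)
a_4 = 14: 70693/9899  (≤ bound)
a_5 = 7: 499850/69993  (> 68127, stop)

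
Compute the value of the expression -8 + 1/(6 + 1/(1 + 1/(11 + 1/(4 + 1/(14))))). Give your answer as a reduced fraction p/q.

-37934/4829

Start with 14.
4 + 1/(14/1) = 4 + 1/14 = 57/14
11 + 1/(57/14) = 11 + 14/57 = 641/57
1 + 1/(641/57) = 1 + 57/641 = 698/641
6 + 1/(698/641) = 6 + 641/698 = 4829/698
-8 + 1/(4829/698) = -8 + 698/4829 = -37934/4829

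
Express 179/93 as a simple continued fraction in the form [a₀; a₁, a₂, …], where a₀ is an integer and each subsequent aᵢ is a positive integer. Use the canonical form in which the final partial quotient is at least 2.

[1; 1, 12, 3, 2]

179 ÷ 93 → quotient 1, remainder 86
93 ÷ 86 → quotient 1, remainder 7
86 ÷ 7 → quotient 12, remainder 2
7 ÷ 2 → quotient 3, remainder 1
2 ÷ 1 → quotient 2, remainder 0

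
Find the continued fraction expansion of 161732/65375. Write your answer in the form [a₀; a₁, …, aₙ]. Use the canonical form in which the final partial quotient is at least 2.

Repeatedly divide and take the remainder:
161732 ÷ 65375 → quotient 2, remainder 30982
65375 ÷ 30982 → quotient 2, remainder 3411
30982 ÷ 3411 → quotient 9, remainder 283
3411 ÷ 283 → quotient 12, remainder 15
283 ÷ 15 → quotient 18, remainder 13
15 ÷ 13 → quotient 1, remainder 2
13 ÷ 2 → quotient 6, remainder 1
2 ÷ 1 → quotient 2, remainder 0

[2; 2, 9, 12, 18, 1, 6, 2]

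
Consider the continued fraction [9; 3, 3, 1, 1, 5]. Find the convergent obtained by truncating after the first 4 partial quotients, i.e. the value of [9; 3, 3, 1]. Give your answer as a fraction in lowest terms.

Build up convergents one term at a time:
a_0 = 9: 9/1
a_1 = 3: 28/3
a_2 = 3: 93/10
a_3 = 1: 121/13

121/13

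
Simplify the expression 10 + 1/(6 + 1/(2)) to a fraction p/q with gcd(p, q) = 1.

132/13

Use the convergent recurrence hₖ = aₖ·hₖ₋₁ + hₖ₋₂ (and likewise for the denominators kₖ):
a_0 = 10: 10/1
a_1 = 6: 61/6
a_2 = 2: 132/13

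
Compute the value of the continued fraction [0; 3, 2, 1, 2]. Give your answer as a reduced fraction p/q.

8/27

a_0 = 0: 0/1
a_1 = 3: 1/3
a_2 = 2: 2/7
a_3 = 1: 3/10
a_4 = 2: 8/27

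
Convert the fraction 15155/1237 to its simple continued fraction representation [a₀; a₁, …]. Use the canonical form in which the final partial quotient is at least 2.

[12; 3, 1, 43, 2, 3]

15155 ÷ 1237 → quotient 12, remainder 311
1237 ÷ 311 → quotient 3, remainder 304
311 ÷ 304 → quotient 1, remainder 7
304 ÷ 7 → quotient 43, remainder 3
7 ÷ 3 → quotient 2, remainder 1
3 ÷ 1 → quotient 3, remainder 0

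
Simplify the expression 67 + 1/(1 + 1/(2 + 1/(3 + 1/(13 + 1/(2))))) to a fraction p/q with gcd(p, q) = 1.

Collapse the nested fraction from the inside out:
Start with 2.
13 + 1/(2/1) = 13 + 1/2 = 27/2
3 + 1/(27/2) = 3 + 2/27 = 83/27
2 + 1/(83/27) = 2 + 27/83 = 193/83
1 + 1/(193/83) = 1 + 83/193 = 276/193
67 + 1/(276/193) = 67 + 193/276 = 18685/276

18685/276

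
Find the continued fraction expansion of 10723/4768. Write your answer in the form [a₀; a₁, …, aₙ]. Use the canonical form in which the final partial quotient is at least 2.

[2; 4, 59, 2, 1, 6]

10723 = 2·4768 + 1187, so a_0 = 2
4768 = 4·1187 + 20, so a_1 = 4
1187 = 59·20 + 7, so a_2 = 59
20 = 2·7 + 6, so a_3 = 2
7 = 1·6 + 1, so a_4 = 1
6 = 6·1 + 0, so a_5 = 6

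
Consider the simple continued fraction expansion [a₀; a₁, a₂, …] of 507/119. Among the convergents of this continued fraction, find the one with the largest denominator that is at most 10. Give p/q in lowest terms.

List convergents until the denominator exceeds the bound:
a_0 = 4: 4/1  (≤ bound)
a_1 = 3: 13/3  (≤ bound)
a_2 = 1: 17/4  (≤ bound)
a_3 = 5: 98/23  (> 10, stop)

17/4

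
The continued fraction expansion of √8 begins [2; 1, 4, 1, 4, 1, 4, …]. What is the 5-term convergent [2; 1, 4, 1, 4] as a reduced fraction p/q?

82/29

a_0 = 2: 2/1
a_1 = 1: 3/1
a_2 = 4: 14/5
a_3 = 1: 17/6
a_4 = 4: 82/29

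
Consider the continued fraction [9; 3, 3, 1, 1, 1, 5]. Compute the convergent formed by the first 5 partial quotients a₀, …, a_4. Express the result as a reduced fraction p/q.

214/23

a_0 = 9: 9/1
a_1 = 3: 28/3
a_2 = 3: 93/10
a_3 = 1: 121/13
a_4 = 1: 214/23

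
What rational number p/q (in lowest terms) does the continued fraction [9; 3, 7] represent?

Use the convergent recurrence hₖ = aₖ·hₖ₋₁ + hₖ₋₂ (and likewise for the denominators kₖ):
a_0 = 9: 9/1
a_1 = 3: 28/3
a_2 = 7: 205/22

205/22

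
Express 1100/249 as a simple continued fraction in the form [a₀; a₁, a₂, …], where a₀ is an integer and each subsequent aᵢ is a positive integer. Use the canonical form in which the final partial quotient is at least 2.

⌊1100/249⌋ = 4, remainder 104
⌊249/104⌋ = 2, remainder 41
⌊104/41⌋ = 2, remainder 22
⌊41/22⌋ = 1, remainder 19
⌊22/19⌋ = 1, remainder 3
⌊19/3⌋ = 6, remainder 1
⌊3/1⌋ = 3, remainder 0

[4; 2, 2, 1, 1, 6, 3]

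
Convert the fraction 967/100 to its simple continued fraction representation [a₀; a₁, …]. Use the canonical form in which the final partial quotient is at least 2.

Run the Euclidean algorithm, recording each quotient:
967 = 9·100 + 67, so a_0 = 9
100 = 1·67 + 33, so a_1 = 1
67 = 2·33 + 1, so a_2 = 2
33 = 33·1 + 0, so a_3 = 33

[9; 1, 2, 33]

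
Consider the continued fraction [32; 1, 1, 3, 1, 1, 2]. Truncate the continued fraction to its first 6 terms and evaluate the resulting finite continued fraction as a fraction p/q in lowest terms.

521/16

Start with 1.
1 + 1/(1/1) = 1 + 1/1 = 2/1
3 + 1/(2/1) = 3 + 1/2 = 7/2
1 + 1/(7/2) = 1 + 2/7 = 9/7
1 + 1/(9/7) = 1 + 7/9 = 16/9
32 + 1/(16/9) = 32 + 9/16 = 521/16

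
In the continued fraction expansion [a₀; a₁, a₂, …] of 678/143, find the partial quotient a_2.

Apply division with remainder until the remainder is 0:
678 = 4·143 + 106, so a_0 = 4
143 = 1·106 + 37, so a_1 = 1
106 = 2·37 + 32, so a_2 = 2

2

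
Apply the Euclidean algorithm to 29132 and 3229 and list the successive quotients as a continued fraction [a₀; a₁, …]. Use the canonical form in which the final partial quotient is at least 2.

[9; 45, 2, 11, 3]

29132 = 9·3229 + 71, so a_0 = 9
3229 = 45·71 + 34, so a_1 = 45
71 = 2·34 + 3, so a_2 = 2
34 = 11·3 + 1, so a_3 = 11
3 = 3·1 + 0, so a_4 = 3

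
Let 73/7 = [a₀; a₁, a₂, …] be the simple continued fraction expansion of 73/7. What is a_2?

73 = 10·7 + 3, so a_0 = 10
7 = 2·3 + 1, so a_1 = 2
3 = 3·1 + 0, so a_2 = 3

3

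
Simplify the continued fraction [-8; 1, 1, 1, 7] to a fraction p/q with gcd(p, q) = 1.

a_0 = -8: -8/1
a_1 = 1: -7/1
a_2 = 1: -15/2
a_3 = 1: -22/3
a_4 = 7: -169/23

-169/23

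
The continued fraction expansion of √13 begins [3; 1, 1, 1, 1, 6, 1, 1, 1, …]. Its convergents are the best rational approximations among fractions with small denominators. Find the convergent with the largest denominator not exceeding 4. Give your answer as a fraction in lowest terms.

11/3

a_0 = 3: 3/1  (≤ bound)
a_1 = 1: 4/1  (≤ bound)
a_2 = 1: 7/2  (≤ bound)
a_3 = 1: 11/3  (≤ bound)
a_4 = 1: 18/5  (> 4, stop)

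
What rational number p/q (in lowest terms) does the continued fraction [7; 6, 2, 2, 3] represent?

Compute successive convergents:
a_0 = 7: 7/1
a_1 = 6: 43/6
a_2 = 2: 93/13
a_3 = 2: 229/32
a_4 = 3: 780/109

780/109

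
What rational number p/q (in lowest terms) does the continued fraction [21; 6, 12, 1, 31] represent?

Start with 31.
1 + 1/(31/1) = 1 + 1/31 = 32/31
12 + 1/(32/31) = 12 + 31/32 = 415/32
6 + 1/(415/32) = 6 + 32/415 = 2522/415
21 + 1/(2522/415) = 21 + 415/2522 = 53377/2522

53377/2522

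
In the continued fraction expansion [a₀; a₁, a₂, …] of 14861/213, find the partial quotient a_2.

3

⌊14861/213⌋ = 69, remainder 164
⌊213/164⌋ = 1, remainder 49
⌊164/49⌋ = 3, remainder 17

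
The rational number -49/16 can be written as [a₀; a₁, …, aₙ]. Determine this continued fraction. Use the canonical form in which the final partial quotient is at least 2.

Apply division with remainder until the remainder is 0:
⌊-49/16⌋ = -4, remainder 15
⌊16/15⌋ = 1, remainder 1
⌊15/1⌋ = 15, remainder 0

[-4; 1, 15]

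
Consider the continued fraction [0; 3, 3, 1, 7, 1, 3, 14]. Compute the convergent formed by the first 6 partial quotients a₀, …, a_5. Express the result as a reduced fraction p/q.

a_0 = 0: 0/1
a_1 = 3: 1/3
a_2 = 3: 3/10
a_3 = 1: 4/13
a_4 = 7: 31/101
a_5 = 1: 35/114

35/114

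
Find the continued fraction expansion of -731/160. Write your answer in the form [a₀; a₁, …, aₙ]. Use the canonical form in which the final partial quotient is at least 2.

[-5; 2, 3, 7, 3]

Apply division with remainder until the remainder is 0:
-731 ÷ 160 → quotient -5, remainder 69
160 ÷ 69 → quotient 2, remainder 22
69 ÷ 22 → quotient 3, remainder 3
22 ÷ 3 → quotient 7, remainder 1
3 ÷ 1 → quotient 3, remainder 0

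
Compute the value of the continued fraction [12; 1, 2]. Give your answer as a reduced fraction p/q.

38/3

Collapse the nested fraction from the inside out:
Start with 2.
1 + 1/(2/1) = 1 + 1/2 = 3/2
12 + 1/(3/2) = 12 + 2/3 = 38/3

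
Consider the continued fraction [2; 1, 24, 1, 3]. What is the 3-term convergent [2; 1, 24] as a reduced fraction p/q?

Collapse the nested fraction from the inside out:
Start with 24.
1 + 1/(24/1) = 1 + 1/24 = 25/24
2 + 1/(25/24) = 2 + 24/25 = 74/25

74/25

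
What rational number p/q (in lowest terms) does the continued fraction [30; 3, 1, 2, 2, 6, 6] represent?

a_0 = 30: 30/1
a_1 = 3: 91/3
a_2 = 1: 121/4
a_3 = 2: 333/11
a_4 = 2: 787/26
a_5 = 6: 5055/167
a_6 = 6: 31117/1028

31117/1028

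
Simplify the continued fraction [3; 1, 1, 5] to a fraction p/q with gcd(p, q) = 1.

Starting at the tail and folding back:
Start with 5.
1 + 1/(5/1) = 1 + 1/5 = 6/5
1 + 1/(6/5) = 1 + 5/6 = 11/6
3 + 1/(11/6) = 3 + 6/11 = 39/11

39/11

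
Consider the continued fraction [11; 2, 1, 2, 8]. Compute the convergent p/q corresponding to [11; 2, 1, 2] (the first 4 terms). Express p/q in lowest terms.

Use the convergent recurrence hₖ = aₖ·hₖ₋₁ + hₖ₋₂ (and likewise for the denominators kₖ):
a_0 = 11: 11/1
a_1 = 2: 23/2
a_2 = 1: 34/3
a_3 = 2: 91/8

91/8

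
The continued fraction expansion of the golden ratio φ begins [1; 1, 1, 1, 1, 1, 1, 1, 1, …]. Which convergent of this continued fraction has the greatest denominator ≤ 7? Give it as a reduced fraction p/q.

a_0 = 1: 1/1  (≤ bound)
a_1 = 1: 2/1  (≤ bound)
a_2 = 1: 3/2  (≤ bound)
a_3 = 1: 5/3  (≤ bound)
a_4 = 1: 8/5  (≤ bound)
a_5 = 1: 13/8  (> 7, stop)

8/5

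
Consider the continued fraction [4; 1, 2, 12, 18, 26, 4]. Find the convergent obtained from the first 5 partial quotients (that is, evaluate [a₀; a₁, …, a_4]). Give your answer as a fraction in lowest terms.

3128/669

Start with 18.
12 + 1/(18/1) = 12 + 1/18 = 217/18
2 + 1/(217/18) = 2 + 18/217 = 452/217
1 + 1/(452/217) = 1 + 217/452 = 669/452
4 + 1/(669/452) = 4 + 452/669 = 3128/669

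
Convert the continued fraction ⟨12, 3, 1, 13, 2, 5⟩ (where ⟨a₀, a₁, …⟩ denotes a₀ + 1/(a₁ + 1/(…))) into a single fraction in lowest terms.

7659/625

a_0 = 12: 12/1
a_1 = 3: 37/3
a_2 = 1: 49/4
a_3 = 13: 674/55
a_4 = 2: 1397/114
a_5 = 5: 7659/625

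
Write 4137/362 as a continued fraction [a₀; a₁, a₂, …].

4137 = 11·362 + 155, so a_0 = 11
362 = 2·155 + 52, so a_1 = 2
155 = 2·52 + 51, so a_2 = 2
52 = 1·51 + 1, so a_3 = 1
51 = 51·1 + 0, so a_4 = 51

[11; 2, 2, 1, 51]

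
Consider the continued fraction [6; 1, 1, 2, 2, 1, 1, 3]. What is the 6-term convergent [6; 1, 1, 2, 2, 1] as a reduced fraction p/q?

a_0 = 6: 6/1
a_1 = 1: 7/1
a_2 = 1: 13/2
a_3 = 2: 33/5
a_4 = 2: 79/12
a_5 = 1: 112/17

112/17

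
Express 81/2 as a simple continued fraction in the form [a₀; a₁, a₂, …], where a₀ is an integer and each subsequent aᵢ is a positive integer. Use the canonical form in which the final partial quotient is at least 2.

[40; 2]

Run the Euclidean algorithm, recording each quotient:
81 ÷ 2 → quotient 40, remainder 1
2 ÷ 1 → quotient 2, remainder 0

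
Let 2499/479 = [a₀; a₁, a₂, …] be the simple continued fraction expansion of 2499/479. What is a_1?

Apply division with remainder until the remainder is 0:
⌊2499/479⌋ = 5, remainder 104
⌊479/104⌋ = 4, remainder 63

4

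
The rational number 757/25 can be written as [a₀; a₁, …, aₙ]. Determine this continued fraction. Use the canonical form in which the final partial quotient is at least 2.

⌊757/25⌋ = 30, remainder 7
⌊25/7⌋ = 3, remainder 4
⌊7/4⌋ = 1, remainder 3
⌊4/3⌋ = 1, remainder 1
⌊3/1⌋ = 3, remainder 0

[30; 3, 1, 1, 3]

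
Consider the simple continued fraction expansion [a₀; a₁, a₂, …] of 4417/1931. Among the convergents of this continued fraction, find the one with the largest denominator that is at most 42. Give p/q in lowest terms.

a_0 = 2: 2/1  (≤ bound)
a_1 = 3: 7/3  (≤ bound)
a_2 = 2: 16/7  (≤ bound)
a_3 = 11: 183/80  (> 42, stop)

16/7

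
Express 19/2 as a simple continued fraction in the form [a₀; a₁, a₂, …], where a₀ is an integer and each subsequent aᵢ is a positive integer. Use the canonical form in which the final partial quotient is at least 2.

[9; 2]

19 = 9·2 + 1, so a_0 = 9
2 = 2·1 + 0, so a_1 = 2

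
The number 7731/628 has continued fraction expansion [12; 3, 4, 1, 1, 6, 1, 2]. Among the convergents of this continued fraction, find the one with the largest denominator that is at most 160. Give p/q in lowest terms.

a_0 = 12: 12/1  (≤ bound)
a_1 = 3: 37/3  (≤ bound)
a_2 = 4: 160/13  (≤ bound)
a_3 = 1: 197/16  (≤ bound)
a_4 = 1: 357/29  (≤ bound)
a_5 = 6: 2339/190  (> 160, stop)

357/29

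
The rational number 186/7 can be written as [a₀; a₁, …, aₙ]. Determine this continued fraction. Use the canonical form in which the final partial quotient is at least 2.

Apply division with remainder until the remainder is 0:
186 = 26·7 + 4, so a_0 = 26
7 = 1·4 + 3, so a_1 = 1
4 = 1·3 + 1, so a_2 = 1
3 = 3·1 + 0, so a_3 = 3

[26; 1, 1, 3]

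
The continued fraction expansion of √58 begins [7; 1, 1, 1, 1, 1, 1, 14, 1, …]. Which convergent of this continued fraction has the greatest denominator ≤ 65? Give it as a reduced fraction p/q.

a_0 = 7: 7/1  (≤ bound)
a_1 = 1: 8/1  (≤ bound)
a_2 = 1: 15/2  (≤ bound)
a_3 = 1: 23/3  (≤ bound)
a_4 = 1: 38/5  (≤ bound)
a_5 = 1: 61/8  (≤ bound)
a_6 = 1: 99/13  (≤ bound)
a_7 = 14: 1447/190  (> 65, stop)

99/13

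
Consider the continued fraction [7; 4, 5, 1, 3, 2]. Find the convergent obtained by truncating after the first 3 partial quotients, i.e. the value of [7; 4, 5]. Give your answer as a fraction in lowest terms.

152/21

Start with 5.
4 + 1/(5/1) = 4 + 1/5 = 21/5
7 + 1/(21/5) = 7 + 5/21 = 152/21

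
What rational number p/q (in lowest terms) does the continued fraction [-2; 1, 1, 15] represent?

Collapse the nested fraction from the inside out:
Start with 15.
1 + 1/(15/1) = 1 + 1/15 = 16/15
1 + 1/(16/15) = 1 + 15/16 = 31/16
-2 + 1/(31/16) = -2 + 16/31 = -46/31

-46/31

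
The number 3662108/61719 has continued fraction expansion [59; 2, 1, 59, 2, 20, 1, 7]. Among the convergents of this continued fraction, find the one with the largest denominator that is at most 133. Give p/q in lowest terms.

a_0 = 59: 59/1  (≤ bound)
a_1 = 2: 119/2  (≤ bound)
a_2 = 1: 178/3  (≤ bound)
a_3 = 59: 10621/179  (> 133, stop)

178/3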